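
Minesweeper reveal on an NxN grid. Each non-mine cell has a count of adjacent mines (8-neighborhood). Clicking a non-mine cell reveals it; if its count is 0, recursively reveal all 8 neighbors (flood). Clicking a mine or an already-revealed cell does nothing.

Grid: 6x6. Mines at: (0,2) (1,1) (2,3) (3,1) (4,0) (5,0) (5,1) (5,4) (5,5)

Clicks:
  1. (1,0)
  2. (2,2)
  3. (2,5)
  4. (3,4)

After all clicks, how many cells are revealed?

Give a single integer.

Click 1 (1,0) count=1: revealed 1 new [(1,0)] -> total=1
Click 2 (2,2) count=3: revealed 1 new [(2,2)] -> total=2
Click 3 (2,5) count=0: revealed 12 new [(0,3) (0,4) (0,5) (1,3) (1,4) (1,5) (2,4) (2,5) (3,4) (3,5) (4,4) (4,5)] -> total=14
Click 4 (3,4) count=1: revealed 0 new [(none)] -> total=14

Answer: 14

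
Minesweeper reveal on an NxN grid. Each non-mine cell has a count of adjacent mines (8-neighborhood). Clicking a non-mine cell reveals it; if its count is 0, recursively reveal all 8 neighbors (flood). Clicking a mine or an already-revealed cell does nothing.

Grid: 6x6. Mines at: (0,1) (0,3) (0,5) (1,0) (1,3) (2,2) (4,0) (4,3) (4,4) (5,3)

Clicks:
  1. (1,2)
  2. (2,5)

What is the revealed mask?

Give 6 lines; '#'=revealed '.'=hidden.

Click 1 (1,2) count=4: revealed 1 new [(1,2)] -> total=1
Click 2 (2,5) count=0: revealed 6 new [(1,4) (1,5) (2,4) (2,5) (3,4) (3,5)] -> total=7

Answer: ......
..#.##
....##
....##
......
......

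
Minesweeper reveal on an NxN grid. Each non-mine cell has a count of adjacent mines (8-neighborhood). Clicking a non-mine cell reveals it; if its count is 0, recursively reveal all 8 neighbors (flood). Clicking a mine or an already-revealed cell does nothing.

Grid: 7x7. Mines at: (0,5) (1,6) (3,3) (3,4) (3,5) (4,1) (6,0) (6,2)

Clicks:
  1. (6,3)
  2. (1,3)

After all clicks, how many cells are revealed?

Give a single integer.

Click 1 (6,3) count=1: revealed 1 new [(6,3)] -> total=1
Click 2 (1,3) count=0: revealed 18 new [(0,0) (0,1) (0,2) (0,3) (0,4) (1,0) (1,1) (1,2) (1,3) (1,4) (2,0) (2,1) (2,2) (2,3) (2,4) (3,0) (3,1) (3,2)] -> total=19

Answer: 19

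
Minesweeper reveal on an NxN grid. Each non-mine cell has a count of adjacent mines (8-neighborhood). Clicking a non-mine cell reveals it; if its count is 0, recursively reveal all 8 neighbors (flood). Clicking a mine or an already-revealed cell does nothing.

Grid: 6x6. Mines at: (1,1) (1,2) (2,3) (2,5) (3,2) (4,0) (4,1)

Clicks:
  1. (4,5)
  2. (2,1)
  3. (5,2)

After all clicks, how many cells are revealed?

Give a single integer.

Answer: 12

Derivation:
Click 1 (4,5) count=0: revealed 11 new [(3,3) (3,4) (3,5) (4,2) (4,3) (4,4) (4,5) (5,2) (5,3) (5,4) (5,5)] -> total=11
Click 2 (2,1) count=3: revealed 1 new [(2,1)] -> total=12
Click 3 (5,2) count=1: revealed 0 new [(none)] -> total=12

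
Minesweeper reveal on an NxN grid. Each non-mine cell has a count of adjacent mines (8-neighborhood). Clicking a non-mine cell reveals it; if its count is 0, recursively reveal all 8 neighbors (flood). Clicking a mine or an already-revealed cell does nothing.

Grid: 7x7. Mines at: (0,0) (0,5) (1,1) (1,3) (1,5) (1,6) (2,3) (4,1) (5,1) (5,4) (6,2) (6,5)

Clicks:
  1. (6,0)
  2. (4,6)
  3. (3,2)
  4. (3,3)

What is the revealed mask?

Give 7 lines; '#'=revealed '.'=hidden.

Answer: .......
.......
....###
..#####
....###
.....##
#......

Derivation:
Click 1 (6,0) count=1: revealed 1 new [(6,0)] -> total=1
Click 2 (4,6) count=0: revealed 11 new [(2,4) (2,5) (2,6) (3,4) (3,5) (3,6) (4,4) (4,5) (4,6) (5,5) (5,6)] -> total=12
Click 3 (3,2) count=2: revealed 1 new [(3,2)] -> total=13
Click 4 (3,3) count=1: revealed 1 new [(3,3)] -> total=14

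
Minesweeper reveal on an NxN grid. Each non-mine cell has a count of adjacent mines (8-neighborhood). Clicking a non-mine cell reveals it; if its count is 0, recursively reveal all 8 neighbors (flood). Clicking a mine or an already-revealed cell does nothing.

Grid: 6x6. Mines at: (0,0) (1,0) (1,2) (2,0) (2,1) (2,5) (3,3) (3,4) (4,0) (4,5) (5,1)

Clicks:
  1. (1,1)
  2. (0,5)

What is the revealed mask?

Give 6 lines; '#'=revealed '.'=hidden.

Click 1 (1,1) count=5: revealed 1 new [(1,1)] -> total=1
Click 2 (0,5) count=0: revealed 6 new [(0,3) (0,4) (0,5) (1,3) (1,4) (1,5)] -> total=7

Answer: ...###
.#.###
......
......
......
......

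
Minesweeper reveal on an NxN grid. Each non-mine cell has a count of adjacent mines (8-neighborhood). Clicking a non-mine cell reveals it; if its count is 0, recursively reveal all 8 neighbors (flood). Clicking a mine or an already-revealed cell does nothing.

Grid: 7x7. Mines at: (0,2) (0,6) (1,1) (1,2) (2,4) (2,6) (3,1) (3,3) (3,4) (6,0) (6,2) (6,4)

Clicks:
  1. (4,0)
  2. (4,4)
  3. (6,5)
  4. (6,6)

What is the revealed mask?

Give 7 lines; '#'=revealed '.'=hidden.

Click 1 (4,0) count=1: revealed 1 new [(4,0)] -> total=1
Click 2 (4,4) count=2: revealed 1 new [(4,4)] -> total=2
Click 3 (6,5) count=1: revealed 1 new [(6,5)] -> total=3
Click 4 (6,6) count=0: revealed 7 new [(3,5) (3,6) (4,5) (4,6) (5,5) (5,6) (6,6)] -> total=10

Answer: .......
.......
.......
.....##
#...###
.....##
.....##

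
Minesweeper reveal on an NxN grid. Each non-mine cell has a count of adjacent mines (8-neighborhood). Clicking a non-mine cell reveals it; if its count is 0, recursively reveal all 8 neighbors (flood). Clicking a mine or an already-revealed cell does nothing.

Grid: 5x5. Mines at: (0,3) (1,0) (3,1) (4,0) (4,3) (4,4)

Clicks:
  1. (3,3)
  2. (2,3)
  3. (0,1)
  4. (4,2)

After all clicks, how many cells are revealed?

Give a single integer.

Answer: 11

Derivation:
Click 1 (3,3) count=2: revealed 1 new [(3,3)] -> total=1
Click 2 (2,3) count=0: revealed 8 new [(1,2) (1,3) (1,4) (2,2) (2,3) (2,4) (3,2) (3,4)] -> total=9
Click 3 (0,1) count=1: revealed 1 new [(0,1)] -> total=10
Click 4 (4,2) count=2: revealed 1 new [(4,2)] -> total=11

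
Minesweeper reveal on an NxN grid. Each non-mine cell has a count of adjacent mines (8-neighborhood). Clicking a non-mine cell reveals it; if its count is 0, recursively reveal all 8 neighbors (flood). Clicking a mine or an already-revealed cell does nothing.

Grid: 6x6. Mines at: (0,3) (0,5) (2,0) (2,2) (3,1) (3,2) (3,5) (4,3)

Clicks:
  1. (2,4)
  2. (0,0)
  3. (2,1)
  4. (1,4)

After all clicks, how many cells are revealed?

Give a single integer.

Click 1 (2,4) count=1: revealed 1 new [(2,4)] -> total=1
Click 2 (0,0) count=0: revealed 6 new [(0,0) (0,1) (0,2) (1,0) (1,1) (1,2)] -> total=7
Click 3 (2,1) count=4: revealed 1 new [(2,1)] -> total=8
Click 4 (1,4) count=2: revealed 1 new [(1,4)] -> total=9

Answer: 9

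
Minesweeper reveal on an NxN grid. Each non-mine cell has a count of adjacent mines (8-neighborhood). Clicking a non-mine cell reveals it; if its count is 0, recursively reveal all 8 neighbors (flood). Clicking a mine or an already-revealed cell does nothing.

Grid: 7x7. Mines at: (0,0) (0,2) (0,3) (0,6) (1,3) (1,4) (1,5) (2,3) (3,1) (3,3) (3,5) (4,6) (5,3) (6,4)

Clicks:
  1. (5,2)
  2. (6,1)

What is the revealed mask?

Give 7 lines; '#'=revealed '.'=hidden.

Click 1 (5,2) count=1: revealed 1 new [(5,2)] -> total=1
Click 2 (6,1) count=0: revealed 8 new [(4,0) (4,1) (4,2) (5,0) (5,1) (6,0) (6,1) (6,2)] -> total=9

Answer: .......
.......
.......
.......
###....
###....
###....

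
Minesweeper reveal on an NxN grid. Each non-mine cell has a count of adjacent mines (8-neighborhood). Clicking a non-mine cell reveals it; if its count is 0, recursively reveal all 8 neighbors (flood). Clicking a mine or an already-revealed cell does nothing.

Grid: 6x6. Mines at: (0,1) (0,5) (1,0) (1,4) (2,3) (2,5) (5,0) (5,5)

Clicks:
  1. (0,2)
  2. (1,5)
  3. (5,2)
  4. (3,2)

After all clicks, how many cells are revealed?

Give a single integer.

Click 1 (0,2) count=1: revealed 1 new [(0,2)] -> total=1
Click 2 (1,5) count=3: revealed 1 new [(1,5)] -> total=2
Click 3 (5,2) count=0: revealed 17 new [(2,0) (2,1) (2,2) (3,0) (3,1) (3,2) (3,3) (3,4) (4,0) (4,1) (4,2) (4,3) (4,4) (5,1) (5,2) (5,3) (5,4)] -> total=19
Click 4 (3,2) count=1: revealed 0 new [(none)] -> total=19

Answer: 19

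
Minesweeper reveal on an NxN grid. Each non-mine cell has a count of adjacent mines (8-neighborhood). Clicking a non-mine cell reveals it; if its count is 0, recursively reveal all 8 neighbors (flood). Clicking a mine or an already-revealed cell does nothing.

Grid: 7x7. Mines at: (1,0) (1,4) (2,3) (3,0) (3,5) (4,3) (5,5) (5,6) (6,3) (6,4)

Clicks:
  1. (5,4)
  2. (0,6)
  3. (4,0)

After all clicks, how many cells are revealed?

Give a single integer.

Click 1 (5,4) count=4: revealed 1 new [(5,4)] -> total=1
Click 2 (0,6) count=0: revealed 6 new [(0,5) (0,6) (1,5) (1,6) (2,5) (2,6)] -> total=7
Click 3 (4,0) count=1: revealed 1 new [(4,0)] -> total=8

Answer: 8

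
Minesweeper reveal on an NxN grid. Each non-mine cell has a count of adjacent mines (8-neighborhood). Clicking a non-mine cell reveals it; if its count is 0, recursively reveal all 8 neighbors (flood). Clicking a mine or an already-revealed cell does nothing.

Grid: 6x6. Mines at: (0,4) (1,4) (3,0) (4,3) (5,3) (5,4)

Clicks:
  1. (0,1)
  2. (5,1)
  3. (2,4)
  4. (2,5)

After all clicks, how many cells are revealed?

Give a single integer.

Answer: 23

Derivation:
Click 1 (0,1) count=0: revealed 15 new [(0,0) (0,1) (0,2) (0,3) (1,0) (1,1) (1,2) (1,3) (2,0) (2,1) (2,2) (2,3) (3,1) (3,2) (3,3)] -> total=15
Click 2 (5,1) count=0: revealed 6 new [(4,0) (4,1) (4,2) (5,0) (5,1) (5,2)] -> total=21
Click 3 (2,4) count=1: revealed 1 new [(2,4)] -> total=22
Click 4 (2,5) count=1: revealed 1 new [(2,5)] -> total=23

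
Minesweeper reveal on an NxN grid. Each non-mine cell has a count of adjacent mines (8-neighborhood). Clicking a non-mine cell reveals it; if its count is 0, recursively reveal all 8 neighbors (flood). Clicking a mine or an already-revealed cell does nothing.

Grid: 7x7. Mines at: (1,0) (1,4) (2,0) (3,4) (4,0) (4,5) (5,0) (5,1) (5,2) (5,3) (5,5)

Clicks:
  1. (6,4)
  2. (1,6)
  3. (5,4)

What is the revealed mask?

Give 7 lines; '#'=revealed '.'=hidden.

Answer: .....##
.....##
.....##
.....##
.......
....#..
....#..

Derivation:
Click 1 (6,4) count=2: revealed 1 new [(6,4)] -> total=1
Click 2 (1,6) count=0: revealed 8 new [(0,5) (0,6) (1,5) (1,6) (2,5) (2,6) (3,5) (3,6)] -> total=9
Click 3 (5,4) count=3: revealed 1 new [(5,4)] -> total=10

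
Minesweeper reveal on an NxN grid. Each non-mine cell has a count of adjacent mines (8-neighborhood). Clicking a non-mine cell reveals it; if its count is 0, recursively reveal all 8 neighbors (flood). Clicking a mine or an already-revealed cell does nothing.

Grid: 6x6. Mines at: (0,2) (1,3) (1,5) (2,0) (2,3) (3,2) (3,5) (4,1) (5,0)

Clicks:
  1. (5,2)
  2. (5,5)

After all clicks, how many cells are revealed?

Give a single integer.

Click 1 (5,2) count=1: revealed 1 new [(5,2)] -> total=1
Click 2 (5,5) count=0: revealed 7 new [(4,2) (4,3) (4,4) (4,5) (5,3) (5,4) (5,5)] -> total=8

Answer: 8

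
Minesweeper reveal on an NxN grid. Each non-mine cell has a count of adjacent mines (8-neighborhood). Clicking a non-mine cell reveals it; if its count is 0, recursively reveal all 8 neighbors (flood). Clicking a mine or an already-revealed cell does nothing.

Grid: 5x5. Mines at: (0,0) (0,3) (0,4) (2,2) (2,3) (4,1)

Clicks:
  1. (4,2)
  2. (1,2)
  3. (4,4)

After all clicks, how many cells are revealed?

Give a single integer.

Click 1 (4,2) count=1: revealed 1 new [(4,2)] -> total=1
Click 2 (1,2) count=3: revealed 1 new [(1,2)] -> total=2
Click 3 (4,4) count=0: revealed 5 new [(3,2) (3,3) (3,4) (4,3) (4,4)] -> total=7

Answer: 7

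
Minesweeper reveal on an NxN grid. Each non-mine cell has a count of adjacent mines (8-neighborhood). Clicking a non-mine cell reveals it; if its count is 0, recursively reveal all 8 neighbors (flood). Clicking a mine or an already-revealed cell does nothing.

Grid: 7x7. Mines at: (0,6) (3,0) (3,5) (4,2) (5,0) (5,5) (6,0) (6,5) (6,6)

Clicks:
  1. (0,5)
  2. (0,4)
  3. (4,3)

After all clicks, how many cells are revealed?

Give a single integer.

Answer: 23

Derivation:
Click 1 (0,5) count=1: revealed 1 new [(0,5)] -> total=1
Click 2 (0,4) count=0: revealed 21 new [(0,0) (0,1) (0,2) (0,3) (0,4) (1,0) (1,1) (1,2) (1,3) (1,4) (1,5) (2,0) (2,1) (2,2) (2,3) (2,4) (2,5) (3,1) (3,2) (3,3) (3,4)] -> total=22
Click 3 (4,3) count=1: revealed 1 new [(4,3)] -> total=23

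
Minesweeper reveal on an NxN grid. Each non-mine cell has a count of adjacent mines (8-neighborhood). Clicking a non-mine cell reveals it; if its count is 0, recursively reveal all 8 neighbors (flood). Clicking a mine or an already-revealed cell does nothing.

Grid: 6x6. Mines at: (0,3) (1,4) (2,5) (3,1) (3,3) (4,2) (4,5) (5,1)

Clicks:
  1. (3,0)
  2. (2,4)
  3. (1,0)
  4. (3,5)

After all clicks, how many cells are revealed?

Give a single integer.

Answer: 12

Derivation:
Click 1 (3,0) count=1: revealed 1 new [(3,0)] -> total=1
Click 2 (2,4) count=3: revealed 1 new [(2,4)] -> total=2
Click 3 (1,0) count=0: revealed 9 new [(0,0) (0,1) (0,2) (1,0) (1,1) (1,2) (2,0) (2,1) (2,2)] -> total=11
Click 4 (3,5) count=2: revealed 1 new [(3,5)] -> total=12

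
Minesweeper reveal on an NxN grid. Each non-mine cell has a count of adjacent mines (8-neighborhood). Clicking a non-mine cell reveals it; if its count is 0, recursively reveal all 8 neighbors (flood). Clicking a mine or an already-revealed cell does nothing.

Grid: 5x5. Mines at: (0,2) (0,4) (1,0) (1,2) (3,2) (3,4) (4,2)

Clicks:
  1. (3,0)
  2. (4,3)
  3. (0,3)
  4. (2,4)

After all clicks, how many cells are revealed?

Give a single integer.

Click 1 (3,0) count=0: revealed 6 new [(2,0) (2,1) (3,0) (3,1) (4,0) (4,1)] -> total=6
Click 2 (4,3) count=3: revealed 1 new [(4,3)] -> total=7
Click 3 (0,3) count=3: revealed 1 new [(0,3)] -> total=8
Click 4 (2,4) count=1: revealed 1 new [(2,4)] -> total=9

Answer: 9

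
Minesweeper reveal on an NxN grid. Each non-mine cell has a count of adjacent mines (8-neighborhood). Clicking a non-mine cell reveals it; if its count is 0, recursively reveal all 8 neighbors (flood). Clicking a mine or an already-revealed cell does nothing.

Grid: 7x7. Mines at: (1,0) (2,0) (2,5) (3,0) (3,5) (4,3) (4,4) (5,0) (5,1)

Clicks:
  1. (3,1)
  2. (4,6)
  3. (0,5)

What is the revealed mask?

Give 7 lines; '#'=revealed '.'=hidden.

Answer: .######
.######
.####..
.####..
......#
.......
.......

Derivation:
Click 1 (3,1) count=2: revealed 1 new [(3,1)] -> total=1
Click 2 (4,6) count=1: revealed 1 new [(4,6)] -> total=2
Click 3 (0,5) count=0: revealed 19 new [(0,1) (0,2) (0,3) (0,4) (0,5) (0,6) (1,1) (1,2) (1,3) (1,4) (1,5) (1,6) (2,1) (2,2) (2,3) (2,4) (3,2) (3,3) (3,4)] -> total=21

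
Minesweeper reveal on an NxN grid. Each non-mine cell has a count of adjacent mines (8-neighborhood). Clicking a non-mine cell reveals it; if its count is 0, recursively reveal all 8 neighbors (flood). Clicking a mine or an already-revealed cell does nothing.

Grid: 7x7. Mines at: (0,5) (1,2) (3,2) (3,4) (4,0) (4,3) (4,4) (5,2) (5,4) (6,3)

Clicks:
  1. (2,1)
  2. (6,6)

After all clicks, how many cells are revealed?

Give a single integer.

Answer: 13

Derivation:
Click 1 (2,1) count=2: revealed 1 new [(2,1)] -> total=1
Click 2 (6,6) count=0: revealed 12 new [(1,5) (1,6) (2,5) (2,6) (3,5) (3,6) (4,5) (4,6) (5,5) (5,6) (6,5) (6,6)] -> total=13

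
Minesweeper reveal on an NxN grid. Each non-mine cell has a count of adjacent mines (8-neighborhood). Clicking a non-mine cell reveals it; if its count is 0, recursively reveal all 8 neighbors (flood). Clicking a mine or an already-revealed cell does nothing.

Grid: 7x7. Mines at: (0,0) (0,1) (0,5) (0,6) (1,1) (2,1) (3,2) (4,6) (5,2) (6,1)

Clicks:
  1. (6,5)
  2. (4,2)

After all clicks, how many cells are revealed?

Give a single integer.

Answer: 29

Derivation:
Click 1 (6,5) count=0: revealed 28 new [(0,2) (0,3) (0,4) (1,2) (1,3) (1,4) (1,5) (1,6) (2,2) (2,3) (2,4) (2,5) (2,6) (3,3) (3,4) (3,5) (3,6) (4,3) (4,4) (4,5) (5,3) (5,4) (5,5) (5,6) (6,3) (6,4) (6,5) (6,6)] -> total=28
Click 2 (4,2) count=2: revealed 1 new [(4,2)] -> total=29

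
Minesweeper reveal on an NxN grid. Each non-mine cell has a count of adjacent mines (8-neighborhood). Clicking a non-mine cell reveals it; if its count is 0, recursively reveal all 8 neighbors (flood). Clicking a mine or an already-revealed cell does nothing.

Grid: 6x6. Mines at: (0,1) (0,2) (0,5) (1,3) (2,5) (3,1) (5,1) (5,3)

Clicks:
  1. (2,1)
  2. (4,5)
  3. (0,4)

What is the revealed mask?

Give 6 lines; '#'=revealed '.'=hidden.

Click 1 (2,1) count=1: revealed 1 new [(2,1)] -> total=1
Click 2 (4,5) count=0: revealed 6 new [(3,4) (3,5) (4,4) (4,5) (5,4) (5,5)] -> total=7
Click 3 (0,4) count=2: revealed 1 new [(0,4)] -> total=8

Answer: ....#.
......
.#....
....##
....##
....##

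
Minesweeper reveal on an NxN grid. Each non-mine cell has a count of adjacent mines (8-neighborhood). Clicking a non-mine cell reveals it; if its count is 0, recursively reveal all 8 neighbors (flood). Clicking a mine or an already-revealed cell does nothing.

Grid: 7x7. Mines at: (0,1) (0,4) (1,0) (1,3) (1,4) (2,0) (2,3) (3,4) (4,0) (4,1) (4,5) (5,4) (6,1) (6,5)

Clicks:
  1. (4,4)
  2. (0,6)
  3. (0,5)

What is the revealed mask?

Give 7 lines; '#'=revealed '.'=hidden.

Click 1 (4,4) count=3: revealed 1 new [(4,4)] -> total=1
Click 2 (0,6) count=0: revealed 8 new [(0,5) (0,6) (1,5) (1,6) (2,5) (2,6) (3,5) (3,6)] -> total=9
Click 3 (0,5) count=2: revealed 0 new [(none)] -> total=9

Answer: .....##
.....##
.....##
.....##
....#..
.......
.......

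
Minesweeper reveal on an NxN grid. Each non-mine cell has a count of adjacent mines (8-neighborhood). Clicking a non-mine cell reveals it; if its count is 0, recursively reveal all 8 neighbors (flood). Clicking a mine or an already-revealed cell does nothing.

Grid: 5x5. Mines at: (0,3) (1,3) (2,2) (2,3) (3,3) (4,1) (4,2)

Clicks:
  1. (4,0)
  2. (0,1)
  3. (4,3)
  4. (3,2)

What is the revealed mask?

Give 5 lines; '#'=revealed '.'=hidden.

Answer: ###..
###..
##...
###..
#..#.

Derivation:
Click 1 (4,0) count=1: revealed 1 new [(4,0)] -> total=1
Click 2 (0,1) count=0: revealed 10 new [(0,0) (0,1) (0,2) (1,0) (1,1) (1,2) (2,0) (2,1) (3,0) (3,1)] -> total=11
Click 3 (4,3) count=2: revealed 1 new [(4,3)] -> total=12
Click 4 (3,2) count=5: revealed 1 new [(3,2)] -> total=13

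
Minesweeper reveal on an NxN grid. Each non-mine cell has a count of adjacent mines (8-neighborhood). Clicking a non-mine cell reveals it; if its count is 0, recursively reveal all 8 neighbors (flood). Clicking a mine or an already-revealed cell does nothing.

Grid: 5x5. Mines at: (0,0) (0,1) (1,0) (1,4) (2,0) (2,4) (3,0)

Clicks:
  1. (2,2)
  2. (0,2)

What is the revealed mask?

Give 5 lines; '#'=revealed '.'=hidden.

Click 1 (2,2) count=0: revealed 14 new [(1,1) (1,2) (1,3) (2,1) (2,2) (2,3) (3,1) (3,2) (3,3) (3,4) (4,1) (4,2) (4,3) (4,4)] -> total=14
Click 2 (0,2) count=1: revealed 1 new [(0,2)] -> total=15

Answer: ..#..
.###.
.###.
.####
.####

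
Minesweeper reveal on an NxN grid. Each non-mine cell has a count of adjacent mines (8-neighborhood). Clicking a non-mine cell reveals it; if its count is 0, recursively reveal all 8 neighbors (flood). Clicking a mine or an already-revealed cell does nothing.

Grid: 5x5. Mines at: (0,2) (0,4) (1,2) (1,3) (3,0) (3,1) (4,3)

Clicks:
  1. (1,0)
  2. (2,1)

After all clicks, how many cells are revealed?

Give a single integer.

Answer: 6

Derivation:
Click 1 (1,0) count=0: revealed 6 new [(0,0) (0,1) (1,0) (1,1) (2,0) (2,1)] -> total=6
Click 2 (2,1) count=3: revealed 0 new [(none)] -> total=6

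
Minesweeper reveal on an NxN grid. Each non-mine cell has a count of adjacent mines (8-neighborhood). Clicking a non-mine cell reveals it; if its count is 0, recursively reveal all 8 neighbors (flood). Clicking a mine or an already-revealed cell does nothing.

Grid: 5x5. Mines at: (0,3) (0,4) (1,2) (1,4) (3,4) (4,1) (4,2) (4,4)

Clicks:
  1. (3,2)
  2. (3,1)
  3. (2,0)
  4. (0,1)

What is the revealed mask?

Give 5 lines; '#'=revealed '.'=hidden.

Answer: ##...
##...
##...
###..
.....

Derivation:
Click 1 (3,2) count=2: revealed 1 new [(3,2)] -> total=1
Click 2 (3,1) count=2: revealed 1 new [(3,1)] -> total=2
Click 3 (2,0) count=0: revealed 7 new [(0,0) (0,1) (1,0) (1,1) (2,0) (2,1) (3,0)] -> total=9
Click 4 (0,1) count=1: revealed 0 new [(none)] -> total=9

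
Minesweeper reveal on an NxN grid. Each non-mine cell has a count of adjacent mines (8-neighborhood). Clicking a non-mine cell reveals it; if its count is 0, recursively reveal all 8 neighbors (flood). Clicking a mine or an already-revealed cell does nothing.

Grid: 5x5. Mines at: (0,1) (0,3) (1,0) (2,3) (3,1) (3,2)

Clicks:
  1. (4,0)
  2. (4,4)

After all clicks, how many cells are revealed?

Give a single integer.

Click 1 (4,0) count=1: revealed 1 new [(4,0)] -> total=1
Click 2 (4,4) count=0: revealed 4 new [(3,3) (3,4) (4,3) (4,4)] -> total=5

Answer: 5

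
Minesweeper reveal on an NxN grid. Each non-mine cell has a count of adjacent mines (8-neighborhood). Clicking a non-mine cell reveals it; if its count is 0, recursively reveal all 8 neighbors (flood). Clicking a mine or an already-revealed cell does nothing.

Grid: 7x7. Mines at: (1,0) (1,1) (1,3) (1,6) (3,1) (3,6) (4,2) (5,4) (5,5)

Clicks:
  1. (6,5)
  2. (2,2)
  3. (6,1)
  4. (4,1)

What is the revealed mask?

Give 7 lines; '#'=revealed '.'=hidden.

Click 1 (6,5) count=2: revealed 1 new [(6,5)] -> total=1
Click 2 (2,2) count=3: revealed 1 new [(2,2)] -> total=2
Click 3 (6,1) count=0: revealed 10 new [(4,0) (4,1) (5,0) (5,1) (5,2) (5,3) (6,0) (6,1) (6,2) (6,3)] -> total=12
Click 4 (4,1) count=2: revealed 0 new [(none)] -> total=12

Answer: .......
.......
..#....
.......
##.....
####...
####.#.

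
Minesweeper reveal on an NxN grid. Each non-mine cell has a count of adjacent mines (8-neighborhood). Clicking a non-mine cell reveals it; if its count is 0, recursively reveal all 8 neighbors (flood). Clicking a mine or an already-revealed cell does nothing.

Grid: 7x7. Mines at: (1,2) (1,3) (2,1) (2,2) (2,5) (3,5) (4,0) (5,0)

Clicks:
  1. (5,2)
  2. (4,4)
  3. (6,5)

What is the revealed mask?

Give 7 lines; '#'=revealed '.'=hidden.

Answer: .......
.......
.......
.####..
.######
.######
.######

Derivation:
Click 1 (5,2) count=0: revealed 22 new [(3,1) (3,2) (3,3) (3,4) (4,1) (4,2) (4,3) (4,4) (4,5) (4,6) (5,1) (5,2) (5,3) (5,4) (5,5) (5,6) (6,1) (6,2) (6,3) (6,4) (6,5) (6,6)] -> total=22
Click 2 (4,4) count=1: revealed 0 new [(none)] -> total=22
Click 3 (6,5) count=0: revealed 0 new [(none)] -> total=22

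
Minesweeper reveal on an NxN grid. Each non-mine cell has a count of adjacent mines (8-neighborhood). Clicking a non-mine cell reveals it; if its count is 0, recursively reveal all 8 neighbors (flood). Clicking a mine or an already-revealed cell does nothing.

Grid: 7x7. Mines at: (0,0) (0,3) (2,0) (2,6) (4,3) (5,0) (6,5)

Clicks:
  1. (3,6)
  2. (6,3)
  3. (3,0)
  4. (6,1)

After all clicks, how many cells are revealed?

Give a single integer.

Answer: 10

Derivation:
Click 1 (3,6) count=1: revealed 1 new [(3,6)] -> total=1
Click 2 (6,3) count=0: revealed 8 new [(5,1) (5,2) (5,3) (5,4) (6,1) (6,2) (6,3) (6,4)] -> total=9
Click 3 (3,0) count=1: revealed 1 new [(3,0)] -> total=10
Click 4 (6,1) count=1: revealed 0 new [(none)] -> total=10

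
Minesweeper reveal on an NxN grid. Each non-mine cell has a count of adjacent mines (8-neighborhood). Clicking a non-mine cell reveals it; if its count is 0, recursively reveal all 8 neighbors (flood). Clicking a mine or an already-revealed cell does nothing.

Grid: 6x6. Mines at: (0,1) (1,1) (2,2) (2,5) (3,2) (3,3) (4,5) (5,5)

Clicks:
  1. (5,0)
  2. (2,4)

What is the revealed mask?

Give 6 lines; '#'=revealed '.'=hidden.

Click 1 (5,0) count=0: revealed 14 new [(2,0) (2,1) (3,0) (3,1) (4,0) (4,1) (4,2) (4,3) (4,4) (5,0) (5,1) (5,2) (5,3) (5,4)] -> total=14
Click 2 (2,4) count=2: revealed 1 new [(2,4)] -> total=15

Answer: ......
......
##..#.
##....
#####.
#####.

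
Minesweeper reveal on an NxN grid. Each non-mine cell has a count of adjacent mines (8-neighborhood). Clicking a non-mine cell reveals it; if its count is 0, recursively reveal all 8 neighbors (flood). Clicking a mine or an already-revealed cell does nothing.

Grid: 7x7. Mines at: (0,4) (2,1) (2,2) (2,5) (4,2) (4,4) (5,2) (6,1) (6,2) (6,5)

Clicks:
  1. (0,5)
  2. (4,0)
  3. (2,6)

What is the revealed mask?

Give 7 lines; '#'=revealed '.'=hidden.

Click 1 (0,5) count=1: revealed 1 new [(0,5)] -> total=1
Click 2 (4,0) count=0: revealed 6 new [(3,0) (3,1) (4,0) (4,1) (5,0) (5,1)] -> total=7
Click 3 (2,6) count=1: revealed 1 new [(2,6)] -> total=8

Answer: .....#.
.......
......#
##.....
##.....
##.....
.......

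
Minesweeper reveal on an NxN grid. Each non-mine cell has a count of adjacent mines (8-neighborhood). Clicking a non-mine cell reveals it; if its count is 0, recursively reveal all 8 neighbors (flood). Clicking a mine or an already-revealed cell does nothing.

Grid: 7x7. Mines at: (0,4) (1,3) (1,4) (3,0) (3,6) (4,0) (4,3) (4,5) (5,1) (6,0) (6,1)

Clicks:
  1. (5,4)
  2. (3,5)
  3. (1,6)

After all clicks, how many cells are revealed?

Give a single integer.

Click 1 (5,4) count=2: revealed 1 new [(5,4)] -> total=1
Click 2 (3,5) count=2: revealed 1 new [(3,5)] -> total=2
Click 3 (1,6) count=0: revealed 6 new [(0,5) (0,6) (1,5) (1,6) (2,5) (2,6)] -> total=8

Answer: 8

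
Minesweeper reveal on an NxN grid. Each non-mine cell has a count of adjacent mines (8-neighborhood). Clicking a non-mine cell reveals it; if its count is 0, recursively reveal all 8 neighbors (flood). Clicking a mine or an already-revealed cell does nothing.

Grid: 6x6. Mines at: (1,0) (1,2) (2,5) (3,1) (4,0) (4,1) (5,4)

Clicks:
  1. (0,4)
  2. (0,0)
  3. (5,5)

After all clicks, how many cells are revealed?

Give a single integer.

Answer: 8

Derivation:
Click 1 (0,4) count=0: revealed 6 new [(0,3) (0,4) (0,5) (1,3) (1,4) (1,5)] -> total=6
Click 2 (0,0) count=1: revealed 1 new [(0,0)] -> total=7
Click 3 (5,5) count=1: revealed 1 new [(5,5)] -> total=8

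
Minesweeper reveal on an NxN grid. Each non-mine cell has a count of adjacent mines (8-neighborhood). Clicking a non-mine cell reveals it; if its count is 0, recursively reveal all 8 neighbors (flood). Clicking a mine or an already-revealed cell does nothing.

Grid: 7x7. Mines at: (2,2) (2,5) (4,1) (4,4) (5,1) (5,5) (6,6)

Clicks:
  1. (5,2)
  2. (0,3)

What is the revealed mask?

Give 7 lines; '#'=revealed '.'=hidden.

Answer: #######
#######
##.....
##.....
.......
..#....
.......

Derivation:
Click 1 (5,2) count=2: revealed 1 new [(5,2)] -> total=1
Click 2 (0,3) count=0: revealed 18 new [(0,0) (0,1) (0,2) (0,3) (0,4) (0,5) (0,6) (1,0) (1,1) (1,2) (1,3) (1,4) (1,5) (1,6) (2,0) (2,1) (3,0) (3,1)] -> total=19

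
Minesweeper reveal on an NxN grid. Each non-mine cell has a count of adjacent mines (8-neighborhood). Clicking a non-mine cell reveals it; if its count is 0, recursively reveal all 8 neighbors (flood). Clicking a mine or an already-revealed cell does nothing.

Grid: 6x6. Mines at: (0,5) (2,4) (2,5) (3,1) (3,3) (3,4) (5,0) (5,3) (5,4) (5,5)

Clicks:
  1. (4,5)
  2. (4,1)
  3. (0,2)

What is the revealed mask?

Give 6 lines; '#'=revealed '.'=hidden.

Answer: #####.
#####.
####..
......
.#...#
......

Derivation:
Click 1 (4,5) count=3: revealed 1 new [(4,5)] -> total=1
Click 2 (4,1) count=2: revealed 1 new [(4,1)] -> total=2
Click 3 (0,2) count=0: revealed 14 new [(0,0) (0,1) (0,2) (0,3) (0,4) (1,0) (1,1) (1,2) (1,3) (1,4) (2,0) (2,1) (2,2) (2,3)] -> total=16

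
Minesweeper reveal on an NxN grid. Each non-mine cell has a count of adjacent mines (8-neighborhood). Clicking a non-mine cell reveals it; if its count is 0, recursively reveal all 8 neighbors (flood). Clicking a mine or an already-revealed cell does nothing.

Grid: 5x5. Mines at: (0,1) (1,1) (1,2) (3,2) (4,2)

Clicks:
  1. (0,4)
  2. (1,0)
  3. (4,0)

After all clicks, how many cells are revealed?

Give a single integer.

Answer: 17

Derivation:
Click 1 (0,4) count=0: revealed 10 new [(0,3) (0,4) (1,3) (1,4) (2,3) (2,4) (3,3) (3,4) (4,3) (4,4)] -> total=10
Click 2 (1,0) count=2: revealed 1 new [(1,0)] -> total=11
Click 3 (4,0) count=0: revealed 6 new [(2,0) (2,1) (3,0) (3,1) (4,0) (4,1)] -> total=17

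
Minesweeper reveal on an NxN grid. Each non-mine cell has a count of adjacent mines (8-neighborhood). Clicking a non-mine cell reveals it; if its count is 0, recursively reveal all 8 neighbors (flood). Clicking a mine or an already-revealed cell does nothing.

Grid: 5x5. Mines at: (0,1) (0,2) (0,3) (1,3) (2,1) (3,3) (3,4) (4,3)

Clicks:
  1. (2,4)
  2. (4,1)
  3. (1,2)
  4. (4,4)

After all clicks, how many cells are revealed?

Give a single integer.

Answer: 9

Derivation:
Click 1 (2,4) count=3: revealed 1 new [(2,4)] -> total=1
Click 2 (4,1) count=0: revealed 6 new [(3,0) (3,1) (3,2) (4,0) (4,1) (4,2)] -> total=7
Click 3 (1,2) count=5: revealed 1 new [(1,2)] -> total=8
Click 4 (4,4) count=3: revealed 1 new [(4,4)] -> total=9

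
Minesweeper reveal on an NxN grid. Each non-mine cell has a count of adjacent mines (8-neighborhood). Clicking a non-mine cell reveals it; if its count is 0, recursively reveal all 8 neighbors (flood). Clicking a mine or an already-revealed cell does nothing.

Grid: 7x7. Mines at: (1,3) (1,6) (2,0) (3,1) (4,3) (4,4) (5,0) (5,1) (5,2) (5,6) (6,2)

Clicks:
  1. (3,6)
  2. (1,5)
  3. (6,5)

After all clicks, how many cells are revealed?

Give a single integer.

Click 1 (3,6) count=0: revealed 6 new [(2,5) (2,6) (3,5) (3,6) (4,5) (4,6)] -> total=6
Click 2 (1,5) count=1: revealed 1 new [(1,5)] -> total=7
Click 3 (6,5) count=1: revealed 1 new [(6,5)] -> total=8

Answer: 8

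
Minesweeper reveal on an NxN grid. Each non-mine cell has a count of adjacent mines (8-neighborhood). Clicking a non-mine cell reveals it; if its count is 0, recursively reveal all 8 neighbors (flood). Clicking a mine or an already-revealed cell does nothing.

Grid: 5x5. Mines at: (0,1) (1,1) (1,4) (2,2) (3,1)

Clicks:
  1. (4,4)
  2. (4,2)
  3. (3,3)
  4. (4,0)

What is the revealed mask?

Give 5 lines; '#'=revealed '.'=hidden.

Click 1 (4,4) count=0: revealed 8 new [(2,3) (2,4) (3,2) (3,3) (3,4) (4,2) (4,3) (4,4)] -> total=8
Click 2 (4,2) count=1: revealed 0 new [(none)] -> total=8
Click 3 (3,3) count=1: revealed 0 new [(none)] -> total=8
Click 4 (4,0) count=1: revealed 1 new [(4,0)] -> total=9

Answer: .....
.....
...##
..###
#.###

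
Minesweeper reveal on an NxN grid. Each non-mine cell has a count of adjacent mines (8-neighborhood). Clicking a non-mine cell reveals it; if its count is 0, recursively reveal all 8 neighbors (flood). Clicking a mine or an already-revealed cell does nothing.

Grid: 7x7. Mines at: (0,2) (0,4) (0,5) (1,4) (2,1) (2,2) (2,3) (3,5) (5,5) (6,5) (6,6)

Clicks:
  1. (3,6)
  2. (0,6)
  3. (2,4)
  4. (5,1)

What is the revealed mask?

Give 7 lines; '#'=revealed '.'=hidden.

Click 1 (3,6) count=1: revealed 1 new [(3,6)] -> total=1
Click 2 (0,6) count=1: revealed 1 new [(0,6)] -> total=2
Click 3 (2,4) count=3: revealed 1 new [(2,4)] -> total=3
Click 4 (5,1) count=0: revealed 20 new [(3,0) (3,1) (3,2) (3,3) (3,4) (4,0) (4,1) (4,2) (4,3) (4,4) (5,0) (5,1) (5,2) (5,3) (5,4) (6,0) (6,1) (6,2) (6,3) (6,4)] -> total=23

Answer: ......#
.......
....#..
#####.#
#####..
#####..
#####..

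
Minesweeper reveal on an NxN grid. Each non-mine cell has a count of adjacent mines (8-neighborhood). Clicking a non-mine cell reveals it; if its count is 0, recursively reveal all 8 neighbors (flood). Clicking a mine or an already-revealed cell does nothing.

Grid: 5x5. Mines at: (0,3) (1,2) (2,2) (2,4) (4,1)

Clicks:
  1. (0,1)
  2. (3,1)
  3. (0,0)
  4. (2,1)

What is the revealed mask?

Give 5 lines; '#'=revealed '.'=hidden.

Click 1 (0,1) count=1: revealed 1 new [(0,1)] -> total=1
Click 2 (3,1) count=2: revealed 1 new [(3,1)] -> total=2
Click 3 (0,0) count=0: revealed 6 new [(0,0) (1,0) (1,1) (2,0) (2,1) (3,0)] -> total=8
Click 4 (2,1) count=2: revealed 0 new [(none)] -> total=8

Answer: ##...
##...
##...
##...
.....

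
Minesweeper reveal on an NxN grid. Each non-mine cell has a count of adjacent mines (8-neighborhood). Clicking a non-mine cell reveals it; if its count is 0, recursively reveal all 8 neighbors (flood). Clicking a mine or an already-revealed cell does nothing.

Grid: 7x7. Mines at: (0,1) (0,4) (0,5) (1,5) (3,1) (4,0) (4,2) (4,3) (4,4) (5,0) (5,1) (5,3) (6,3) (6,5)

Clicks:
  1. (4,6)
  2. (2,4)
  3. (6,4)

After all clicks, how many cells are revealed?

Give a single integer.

Click 1 (4,6) count=0: revealed 8 new [(2,5) (2,6) (3,5) (3,6) (4,5) (4,6) (5,5) (5,6)] -> total=8
Click 2 (2,4) count=1: revealed 1 new [(2,4)] -> total=9
Click 3 (6,4) count=3: revealed 1 new [(6,4)] -> total=10

Answer: 10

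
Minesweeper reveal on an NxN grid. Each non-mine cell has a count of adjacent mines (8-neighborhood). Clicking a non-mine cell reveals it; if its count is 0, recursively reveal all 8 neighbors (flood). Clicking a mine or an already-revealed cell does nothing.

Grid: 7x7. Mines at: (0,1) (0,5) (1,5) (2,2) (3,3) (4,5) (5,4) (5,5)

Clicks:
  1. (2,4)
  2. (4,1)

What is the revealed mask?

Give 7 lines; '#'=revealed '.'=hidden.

Answer: .......
##.....
##..#..
###....
####...
####...
####...

Derivation:
Click 1 (2,4) count=2: revealed 1 new [(2,4)] -> total=1
Click 2 (4,1) count=0: revealed 19 new [(1,0) (1,1) (2,0) (2,1) (3,0) (3,1) (3,2) (4,0) (4,1) (4,2) (4,3) (5,0) (5,1) (5,2) (5,3) (6,0) (6,1) (6,2) (6,3)] -> total=20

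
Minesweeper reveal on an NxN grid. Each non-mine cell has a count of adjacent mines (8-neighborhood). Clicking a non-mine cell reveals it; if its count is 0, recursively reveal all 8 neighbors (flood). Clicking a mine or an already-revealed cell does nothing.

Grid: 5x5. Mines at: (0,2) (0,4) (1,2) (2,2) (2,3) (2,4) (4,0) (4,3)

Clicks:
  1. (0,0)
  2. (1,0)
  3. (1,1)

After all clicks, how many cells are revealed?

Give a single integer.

Answer: 8

Derivation:
Click 1 (0,0) count=0: revealed 8 new [(0,0) (0,1) (1,0) (1,1) (2,0) (2,1) (3,0) (3,1)] -> total=8
Click 2 (1,0) count=0: revealed 0 new [(none)] -> total=8
Click 3 (1,1) count=3: revealed 0 new [(none)] -> total=8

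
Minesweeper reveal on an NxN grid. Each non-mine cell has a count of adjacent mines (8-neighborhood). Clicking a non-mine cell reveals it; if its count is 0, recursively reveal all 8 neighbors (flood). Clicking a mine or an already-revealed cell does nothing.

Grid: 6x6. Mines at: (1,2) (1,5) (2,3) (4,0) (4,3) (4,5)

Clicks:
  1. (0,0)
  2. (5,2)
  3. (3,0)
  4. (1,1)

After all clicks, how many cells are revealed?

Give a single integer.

Answer: 9

Derivation:
Click 1 (0,0) count=0: revealed 8 new [(0,0) (0,1) (1,0) (1,1) (2,0) (2,1) (3,0) (3,1)] -> total=8
Click 2 (5,2) count=1: revealed 1 new [(5,2)] -> total=9
Click 3 (3,0) count=1: revealed 0 new [(none)] -> total=9
Click 4 (1,1) count=1: revealed 0 new [(none)] -> total=9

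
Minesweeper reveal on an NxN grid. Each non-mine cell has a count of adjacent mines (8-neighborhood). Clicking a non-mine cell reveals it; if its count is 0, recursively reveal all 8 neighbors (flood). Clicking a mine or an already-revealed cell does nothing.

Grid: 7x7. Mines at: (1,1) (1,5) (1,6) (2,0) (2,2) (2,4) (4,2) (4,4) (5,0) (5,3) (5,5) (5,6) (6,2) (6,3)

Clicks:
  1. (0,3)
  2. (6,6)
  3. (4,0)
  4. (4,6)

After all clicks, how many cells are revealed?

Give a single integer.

Answer: 9

Derivation:
Click 1 (0,3) count=0: revealed 6 new [(0,2) (0,3) (0,4) (1,2) (1,3) (1,4)] -> total=6
Click 2 (6,6) count=2: revealed 1 new [(6,6)] -> total=7
Click 3 (4,0) count=1: revealed 1 new [(4,0)] -> total=8
Click 4 (4,6) count=2: revealed 1 new [(4,6)] -> total=9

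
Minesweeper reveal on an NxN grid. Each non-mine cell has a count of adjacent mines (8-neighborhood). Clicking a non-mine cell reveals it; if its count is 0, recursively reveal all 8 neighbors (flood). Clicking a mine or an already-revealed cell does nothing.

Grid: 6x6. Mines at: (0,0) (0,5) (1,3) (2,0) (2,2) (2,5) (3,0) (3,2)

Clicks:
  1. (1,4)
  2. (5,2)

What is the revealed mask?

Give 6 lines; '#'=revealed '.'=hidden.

Answer: ......
....#.
......
...###
######
######

Derivation:
Click 1 (1,4) count=3: revealed 1 new [(1,4)] -> total=1
Click 2 (5,2) count=0: revealed 15 new [(3,3) (3,4) (3,5) (4,0) (4,1) (4,2) (4,3) (4,4) (4,5) (5,0) (5,1) (5,2) (5,3) (5,4) (5,5)] -> total=16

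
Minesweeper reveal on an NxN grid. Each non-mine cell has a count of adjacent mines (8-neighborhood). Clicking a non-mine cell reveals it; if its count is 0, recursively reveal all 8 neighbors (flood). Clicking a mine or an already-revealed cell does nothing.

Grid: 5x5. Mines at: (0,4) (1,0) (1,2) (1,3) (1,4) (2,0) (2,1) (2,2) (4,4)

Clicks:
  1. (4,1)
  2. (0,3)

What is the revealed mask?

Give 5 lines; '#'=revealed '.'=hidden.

Answer: ...#.
.....
.....
####.
####.

Derivation:
Click 1 (4,1) count=0: revealed 8 new [(3,0) (3,1) (3,2) (3,3) (4,0) (4,1) (4,2) (4,3)] -> total=8
Click 2 (0,3) count=4: revealed 1 new [(0,3)] -> total=9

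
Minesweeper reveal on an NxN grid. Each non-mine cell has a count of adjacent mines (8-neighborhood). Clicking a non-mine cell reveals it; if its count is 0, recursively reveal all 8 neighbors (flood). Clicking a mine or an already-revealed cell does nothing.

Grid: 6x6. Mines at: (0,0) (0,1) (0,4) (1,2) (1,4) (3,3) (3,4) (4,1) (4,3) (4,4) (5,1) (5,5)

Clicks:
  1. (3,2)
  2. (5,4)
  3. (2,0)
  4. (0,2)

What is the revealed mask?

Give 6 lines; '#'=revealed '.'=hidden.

Click 1 (3,2) count=3: revealed 1 new [(3,2)] -> total=1
Click 2 (5,4) count=3: revealed 1 new [(5,4)] -> total=2
Click 3 (2,0) count=0: revealed 6 new [(1,0) (1,1) (2,0) (2,1) (3,0) (3,1)] -> total=8
Click 4 (0,2) count=2: revealed 1 new [(0,2)] -> total=9

Answer: ..#...
##....
##....
###...
......
....#.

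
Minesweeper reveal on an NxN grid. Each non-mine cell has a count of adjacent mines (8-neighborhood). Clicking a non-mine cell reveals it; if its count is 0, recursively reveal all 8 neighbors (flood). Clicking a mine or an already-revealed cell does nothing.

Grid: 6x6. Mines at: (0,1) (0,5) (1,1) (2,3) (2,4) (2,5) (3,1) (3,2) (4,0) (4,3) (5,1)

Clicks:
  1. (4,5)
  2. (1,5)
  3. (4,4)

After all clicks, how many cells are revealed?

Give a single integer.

Click 1 (4,5) count=0: revealed 6 new [(3,4) (3,5) (4,4) (4,5) (5,4) (5,5)] -> total=6
Click 2 (1,5) count=3: revealed 1 new [(1,5)] -> total=7
Click 3 (4,4) count=1: revealed 0 new [(none)] -> total=7

Answer: 7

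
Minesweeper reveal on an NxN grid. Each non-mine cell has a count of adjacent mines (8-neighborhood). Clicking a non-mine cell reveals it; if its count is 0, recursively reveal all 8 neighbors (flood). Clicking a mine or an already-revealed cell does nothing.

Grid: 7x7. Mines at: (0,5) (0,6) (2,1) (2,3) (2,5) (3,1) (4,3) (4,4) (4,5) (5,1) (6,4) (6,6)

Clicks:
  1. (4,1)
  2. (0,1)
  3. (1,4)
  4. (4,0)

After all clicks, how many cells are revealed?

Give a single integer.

Answer: 12

Derivation:
Click 1 (4,1) count=2: revealed 1 new [(4,1)] -> total=1
Click 2 (0,1) count=0: revealed 10 new [(0,0) (0,1) (0,2) (0,3) (0,4) (1,0) (1,1) (1,2) (1,3) (1,4)] -> total=11
Click 3 (1,4) count=3: revealed 0 new [(none)] -> total=11
Click 4 (4,0) count=2: revealed 1 new [(4,0)] -> total=12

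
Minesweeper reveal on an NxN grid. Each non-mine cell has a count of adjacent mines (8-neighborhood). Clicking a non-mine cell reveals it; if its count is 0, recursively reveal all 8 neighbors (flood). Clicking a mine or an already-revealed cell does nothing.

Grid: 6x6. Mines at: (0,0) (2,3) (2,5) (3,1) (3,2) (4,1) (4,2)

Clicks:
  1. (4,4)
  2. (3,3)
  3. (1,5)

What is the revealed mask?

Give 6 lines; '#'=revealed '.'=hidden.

Answer: ......
.....#
......
...###
...###
...###

Derivation:
Click 1 (4,4) count=0: revealed 9 new [(3,3) (3,4) (3,5) (4,3) (4,4) (4,5) (5,3) (5,4) (5,5)] -> total=9
Click 2 (3,3) count=3: revealed 0 new [(none)] -> total=9
Click 3 (1,5) count=1: revealed 1 new [(1,5)] -> total=10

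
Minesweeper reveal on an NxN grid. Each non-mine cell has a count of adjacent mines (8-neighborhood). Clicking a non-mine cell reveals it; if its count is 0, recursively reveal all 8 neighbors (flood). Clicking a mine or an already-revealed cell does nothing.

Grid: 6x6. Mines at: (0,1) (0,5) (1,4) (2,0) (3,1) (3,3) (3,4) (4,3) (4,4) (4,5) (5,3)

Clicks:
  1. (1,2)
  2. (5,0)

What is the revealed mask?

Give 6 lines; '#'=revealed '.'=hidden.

Answer: ......
..#...
......
......
###...
###...

Derivation:
Click 1 (1,2) count=1: revealed 1 new [(1,2)] -> total=1
Click 2 (5,0) count=0: revealed 6 new [(4,0) (4,1) (4,2) (5,0) (5,1) (5,2)] -> total=7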